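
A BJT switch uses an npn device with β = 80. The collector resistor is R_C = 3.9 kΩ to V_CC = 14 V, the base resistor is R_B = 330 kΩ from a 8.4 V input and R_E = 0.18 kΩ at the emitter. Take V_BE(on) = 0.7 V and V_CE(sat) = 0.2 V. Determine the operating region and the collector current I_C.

active; I_C ≈ 1.8 mA

Assume active. Base-emitter loop: I_B = (V_BB − V_BE)/(R_B + (β+1)R_E) = (8.4 − 0.7)/(330 + 81×0.18) = 0.0223 mA.
I_C = β·I_B = 80×0.0223 = 1.79 mA.
V_CE = V_CC − I_C·R_C − I_E·R_E = 14 − 1.79×3.9 − 1.81×0.18 = 6.7 V > V_CE(sat), so the active-region assumption holds.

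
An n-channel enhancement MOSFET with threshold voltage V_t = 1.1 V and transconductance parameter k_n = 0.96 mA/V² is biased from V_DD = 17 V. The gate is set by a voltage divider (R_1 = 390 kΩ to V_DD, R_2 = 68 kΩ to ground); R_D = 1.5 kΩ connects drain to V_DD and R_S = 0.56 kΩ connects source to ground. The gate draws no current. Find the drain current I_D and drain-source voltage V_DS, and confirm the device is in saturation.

I_D ≈ 0.58 mA, V_DS ≈ 16 V

V_G = V_DD·R_2/(R_1+R_2) = 17×68/458 = 2.52 V.
Assume saturation: I_D = (k_n/2)(V_GS − V_t)² with V_GS = V_G − I_D·R_S = 2.52 − 0.56·I_D.
Substituting gives 0.151·I_D² − 1.77·I_D + 0.973 = 0, with roots I_D = 0.58 or 11.1 mA.
The root I_D = 11.1 mA gives V_GS = -3.72 V ≤ V_t, so take I_D = 0.58 mA.
Then V_GS = 2.2 V and V_DS = V_DD − I_D(R_D+R_S) = 17 − 0.58×2.06 = 15.8 V.
Saturation requires V_DS ≥ V_GS − V_t = 1.1 V; 15.8 ≥ 1.1 ✓.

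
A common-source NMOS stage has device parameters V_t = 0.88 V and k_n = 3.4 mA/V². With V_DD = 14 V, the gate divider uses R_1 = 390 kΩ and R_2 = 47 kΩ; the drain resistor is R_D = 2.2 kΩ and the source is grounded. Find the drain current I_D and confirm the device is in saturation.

V_G = V_DD·R_2/(R_1+R_2) = 14×47/437 = 1.51 V. With the source grounded, V_GS = V_G = 1.51 V.
Assume saturation: I_D = (k_n/2)(V_GS − V_t)² = (3.4/2)×(1.51 − 0.88)² = 1.7×0.626² = 0.666 mA.
V_DS = V_DD − I_D·R_D = 14 − 0.666×2.2 = 12.5 V.
Saturation requires V_DS ≥ V_GS − V_t = 0.626 V; 12.5 ≥ 0.626 ✓.

I_D ≈ 0.67 mA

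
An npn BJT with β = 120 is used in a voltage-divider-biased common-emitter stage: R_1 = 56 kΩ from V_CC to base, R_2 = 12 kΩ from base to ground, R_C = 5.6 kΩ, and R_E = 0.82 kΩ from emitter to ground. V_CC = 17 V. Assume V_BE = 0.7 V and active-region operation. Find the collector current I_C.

I_C ≈ 2.5 mA

Thevenize the base divider: V_Th = V_CC·R_2/(R_1+R_2) = 17×12/68 = 3 V, R_Th = R_1‖R_2 = 9.88 kΩ.
Base-emitter loop: V_Th = I_B·R_Th + V_BE + (β+1)I_B·R_E, so I_B = (3 − 0.7) / (9.88 + 121×0.82) = 0.0211 mA.
I_C = β·I_B = 120×0.0211 = 2.53 mA, and I_E = (β+1)I_B = 2.55 mA.
V_CE = V_CC − I_C·R_C − I_E·R_E = 17 − 2.53×5.6 − 2.55×0.82 = 0.742 V.
V_CE = 0.742 V > 0.2 V confirms active-region operation.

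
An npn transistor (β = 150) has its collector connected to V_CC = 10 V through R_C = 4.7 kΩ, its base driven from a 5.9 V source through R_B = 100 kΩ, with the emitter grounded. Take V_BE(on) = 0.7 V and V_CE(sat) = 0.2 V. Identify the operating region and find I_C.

Assume active: I_B = (5.9 − 0.7)/100 = 0.052 mA, giving I_C = β·I_B = 7.8 mA.
But then V_CE = 10 − 7.8×4.7 = -26.7 V < V_CE(sat) = 0.2 V — impossible in the active region.
So the transistor is saturated. With V_CE = 0.2 V, I_C = (V_CC − 0.2)/R_C = 9.8/4.7 = 2.09 mA.
Check: β·I_B = 7.8 mA > I_C = 2.09 mA, confirming saturation.

saturation; I_C ≈ 2.1 mA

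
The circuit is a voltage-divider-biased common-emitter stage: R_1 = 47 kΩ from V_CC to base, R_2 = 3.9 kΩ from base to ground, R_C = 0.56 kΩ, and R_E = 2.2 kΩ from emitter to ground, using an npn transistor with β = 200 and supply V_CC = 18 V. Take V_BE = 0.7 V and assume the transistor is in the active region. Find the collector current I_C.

Thevenize the base divider: V_Th = V_CC·R_2/(R_1+R_2) = 18×3.9/50.9 = 1.38 V, R_Th = R_1‖R_2 = 3.6 kΩ.
Base-emitter loop: V_Th = I_B·R_Th + V_BE + (β+1)I_B·R_E, so I_B = (1.38 − 0.7) / (3.6 + 201×2.2) = 0.00152 mA.
I_C = β·I_B = 200×0.00152 = 0.305 mA, and I_E = (β+1)I_B = 0.306 mA.
V_CE = V_CC − I_C·R_C − I_E·R_E = 18 − 0.305×0.56 − 0.306×2.2 = 17.2 V.
V_CE = 17.2 V > 0.2 V confirms active-region operation.

I_C ≈ 0.3 mA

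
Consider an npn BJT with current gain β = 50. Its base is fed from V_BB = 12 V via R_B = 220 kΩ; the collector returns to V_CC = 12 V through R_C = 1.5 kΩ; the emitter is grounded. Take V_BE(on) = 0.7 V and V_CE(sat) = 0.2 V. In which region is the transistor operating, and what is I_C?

active; I_C ≈ 2.6 mA

Assume active. Base-emitter loop: I_B = (V_BB − V_BE)/R_B = (12 − 0.7)/220 = 0.0514 mA.
I_C = β·I_B = 50×0.0514 = 2.57 mA.
V_CE = V_CC − I_C·R_C = 12 − 2.57×1.5 = 8.15 V > V_CE(sat), so the active-region assumption holds.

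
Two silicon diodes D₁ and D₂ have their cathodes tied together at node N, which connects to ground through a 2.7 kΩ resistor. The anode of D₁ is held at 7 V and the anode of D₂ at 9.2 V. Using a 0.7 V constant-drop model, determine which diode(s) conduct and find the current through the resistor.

Assume both conduct. Then node N would need to be at both 7−0.7 = 6.3 V and 9.2−0.7 = 8.5 V, which is impossible.
Assume only D₂ conducts: V_N = 9.2 − 0.7 = 8.5 V, so I_R = 8.5/2.7 = 3.15 mA.
Check D₁: its anode-to-cathode voltage is 7 − 8.5 = -1.5 V < 0.7 V, so it is off. The assumption is consistent.

Only D₂ conducts; I_R ≈ 3.1 mA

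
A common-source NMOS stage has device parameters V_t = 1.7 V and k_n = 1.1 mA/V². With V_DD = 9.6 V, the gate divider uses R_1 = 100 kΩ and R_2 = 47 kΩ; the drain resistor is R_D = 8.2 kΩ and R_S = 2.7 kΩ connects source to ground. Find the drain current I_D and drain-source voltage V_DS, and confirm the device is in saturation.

V_G = V_DD·R_2/(R_1+R_2) = 9.6×47/147 = 3.07 V.
Assume saturation: I_D = (k_n/2)(V_GS − V_t)² with V_GS = V_G − I_D·R_S = 3.07 − 2.7·I_D.
Substituting gives 4.01·I_D² − 5.07·I_D + 1.03 = 0, with roots I_D = 0.255 or 1.01 mA.
The root I_D = 1.01 mA gives V_GS = 0.346 V ≤ V_t, so take I_D = 0.255 mA.
Then V_GS = 2.38 V and V_DS = V_DD − I_D(R_D+R_S) = 9.6 − 0.255×10.9 = 6.82 V.
Saturation requires V_DS ≥ V_GS − V_t = 0.681 V; 6.82 ≥ 0.681 ✓.

I_D ≈ 0.25 mA, V_DS ≈ 6.8 V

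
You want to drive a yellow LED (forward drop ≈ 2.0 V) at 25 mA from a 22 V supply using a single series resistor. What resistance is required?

R ≈ 0.8 kΩ

The resistor drops V_S − V_D = 22 − 2.0 = 20 V at 25 mA.
R = 20 V / 25 mA = 0.8 kΩ.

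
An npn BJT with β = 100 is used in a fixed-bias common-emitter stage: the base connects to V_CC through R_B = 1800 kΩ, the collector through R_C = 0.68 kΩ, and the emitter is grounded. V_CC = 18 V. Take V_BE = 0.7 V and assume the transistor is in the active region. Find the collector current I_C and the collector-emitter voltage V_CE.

Base loop: V_CC = I_B·R_B + V_BE, so I_B = (18 − 0.7)/1800 kΩ = 0.00961 mA.
In the active region I_C = β·I_B = 100 × 0.00961 = 0.961 mA.
Collector loop: V_CE = V_CC − I_C·R_C = 18 − 0.961×0.68 = 17.3 V.
Since V_CE = 17.3 V > V_CE(sat) ≈ 0.2 V, the transistor is in the active region as assumed.

I_C ≈ 0.96 mA, V_CE ≈ 17 V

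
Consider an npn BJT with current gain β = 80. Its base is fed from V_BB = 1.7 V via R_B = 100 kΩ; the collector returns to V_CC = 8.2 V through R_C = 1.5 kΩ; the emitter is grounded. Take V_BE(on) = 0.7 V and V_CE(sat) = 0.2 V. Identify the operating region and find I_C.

Assume active. Base-emitter loop: I_B = (V_BB − V_BE)/R_B = (1.7 − 0.7)/100 = 0.01 mA.
I_C = β·I_B = 80×0.01 = 0.8 mA.
V_CE = V_CC − I_C·R_C = 8.2 − 0.8×1.5 = 7 V > V_CE(sat), so the active-region assumption holds.

active; I_C ≈ 0.8 mA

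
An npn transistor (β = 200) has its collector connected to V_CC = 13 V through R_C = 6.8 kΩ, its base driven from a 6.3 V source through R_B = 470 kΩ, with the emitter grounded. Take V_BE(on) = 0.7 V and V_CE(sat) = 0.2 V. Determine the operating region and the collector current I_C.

Assume active: I_B = (6.3 − 0.7)/470 = 0.0119 mA, giving I_C = β·I_B = 2.38 mA.
But then V_CE = 13 − 2.38×6.8 = -3.2 V < V_CE(sat) = 0.2 V — impossible in the active region.
So the transistor is saturated. With V_CE = 0.2 V, I_C = (V_CC − 0.2)/R_C = 12.8/6.8 = 1.88 mA.
Check: β·I_B = 2.38 mA > I_C = 1.88 mA, confirming saturation.

saturation; I_C ≈ 1.9 mA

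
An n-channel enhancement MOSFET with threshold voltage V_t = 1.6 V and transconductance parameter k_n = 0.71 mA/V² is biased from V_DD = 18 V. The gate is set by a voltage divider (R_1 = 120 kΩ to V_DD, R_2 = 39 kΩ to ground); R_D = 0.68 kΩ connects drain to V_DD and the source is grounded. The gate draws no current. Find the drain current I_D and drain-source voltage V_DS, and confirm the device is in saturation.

I_D ≈ 2.8 mA, V_DS ≈ 16 V

V_G = V_DD·R_2/(R_1+R_2) = 18×39/159 = 4.42 V. With the source grounded, V_GS = V_G = 4.42 V.
Assume saturation: I_D = (k_n/2)(V_GS − V_t)² = (0.71/2)×(4.42 − 1.6)² = 0.355×2.82² = 2.81 mA.
V_DS = V_DD − I_D·R_D = 18 − 2.81×0.68 = 16.1 V.
Saturation requires V_DS ≥ V_GS − V_t = 2.82 V; 16.1 ≥ 2.82 ✓.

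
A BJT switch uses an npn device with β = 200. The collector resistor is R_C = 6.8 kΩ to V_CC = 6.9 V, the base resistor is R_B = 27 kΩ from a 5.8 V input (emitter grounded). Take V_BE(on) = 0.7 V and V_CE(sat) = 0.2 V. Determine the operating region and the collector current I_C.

saturation; I_C ≈ 0.99 mA

Assume active: I_B = (5.8 − 0.7)/27 = 0.189 mA, giving I_C = β·I_B = 37.8 mA.
But then V_CE = 6.9 − 37.8×6.8 = -250 V < V_CE(sat) = 0.2 V — impossible in the active region.
So the transistor is saturated. With V_CE = 0.2 V, I_C = (V_CC − 0.2)/R_C = 6.7/6.8 = 0.985 mA.
Check: β·I_B = 37.8 mA > I_C = 0.985 mA, confirming saturation.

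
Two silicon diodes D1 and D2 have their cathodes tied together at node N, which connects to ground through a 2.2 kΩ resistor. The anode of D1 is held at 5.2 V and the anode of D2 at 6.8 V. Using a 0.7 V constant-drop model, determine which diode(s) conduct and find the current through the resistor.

Only D2 conducts; I_R ≈ 2.8 mA

Assume both conduct. Then node N would need to be at both 5.2−0.7 = 4.5 V and 6.8−0.7 = 6.1 V, which is impossible.
Assume only D2 conducts: V_N = 6.8 − 0.7 = 6.1 V, so I_R = 6.1/2.2 = 2.77 mA.
Check D1: its anode-to-cathode voltage is 5.2 − 6.1 = -0.9 V < 0.7 V, so it is off. The assumption is consistent.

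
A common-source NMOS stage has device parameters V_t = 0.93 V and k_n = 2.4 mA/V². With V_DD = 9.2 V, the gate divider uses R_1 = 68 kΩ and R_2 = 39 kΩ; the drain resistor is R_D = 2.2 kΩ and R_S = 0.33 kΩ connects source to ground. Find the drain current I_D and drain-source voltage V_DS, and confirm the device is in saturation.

V_G = V_DD·R_2/(R_1+R_2) = 9.2×39/107 = 3.35 V.
Assume saturation: I_D = (k_n/2)(V_GS − V_t)² with V_GS = V_G − I_D·R_S = 3.35 − 0.33·I_D.
Substituting gives 0.131·I_D² − 2.92·I_D + 7.05 = 0, with roots I_D = 2.75 or 19.6 mA.
The root I_D = 19.6 mA gives V_GS = -3.11 V ≤ V_t, so take I_D = 2.75 mA.
Then V_GS = 2.44 V and V_DS = V_DD − I_D(R_D+R_S) = 9.2 − 2.75×2.53 = 2.23 V.
Saturation requires V_DS ≥ V_GS − V_t = 1.51 V; 2.23 ≥ 1.51 ✓.

I_D ≈ 2.8 mA, V_DS ≈ 2.2 V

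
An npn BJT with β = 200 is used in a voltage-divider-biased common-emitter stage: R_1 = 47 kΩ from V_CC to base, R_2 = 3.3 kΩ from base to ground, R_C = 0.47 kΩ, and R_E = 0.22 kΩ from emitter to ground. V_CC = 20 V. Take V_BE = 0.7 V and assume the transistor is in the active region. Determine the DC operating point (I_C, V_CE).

Thevenize the base divider: V_Th = V_CC·R_2/(R_1+R_2) = 20×3.3/50.3 = 1.31 V, R_Th = R_1‖R_2 = 3.08 kΩ.
Base-emitter loop: V_Th = I_B·R_Th + V_BE + (β+1)I_B·R_E, so I_B = (1.31 − 0.7) / (3.08 + 201×0.22) = 0.0129 mA.
I_C = β·I_B = 200×0.0129 = 2.59 mA, and I_E = (β+1)I_B = 2.6 mA.
V_CE = V_CC − I_C·R_C − I_E·R_E = 20 − 2.59×0.47 − 2.6×0.22 = 18.2 V.
V_CE = 18.2 V > 0.2 V confirms active-region operation.

I_C ≈ 2.6 mA, V_CE ≈ 18 V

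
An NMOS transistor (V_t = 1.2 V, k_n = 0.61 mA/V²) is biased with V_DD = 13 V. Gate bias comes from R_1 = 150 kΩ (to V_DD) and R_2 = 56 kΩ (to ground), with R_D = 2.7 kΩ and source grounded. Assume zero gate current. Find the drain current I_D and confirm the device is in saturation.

I_D ≈ 1.7 mA

V_G = V_DD·R_2/(R_1+R_2) = 13×56/206 = 3.53 V. With the source grounded, V_GS = V_G = 3.53 V.
Assume saturation: I_D = (k_n/2)(V_GS − V_t)² = (0.61/2)×(3.53 − 1.2)² = 0.305×2.33² = 1.66 mA.
V_DS = V_DD − I_D·R_D = 13 − 1.66×2.7 = 8.51 V.
Saturation requires V_DS ≥ V_GS − V_t = 2.33 V; 8.51 ≥ 2.33 ✓.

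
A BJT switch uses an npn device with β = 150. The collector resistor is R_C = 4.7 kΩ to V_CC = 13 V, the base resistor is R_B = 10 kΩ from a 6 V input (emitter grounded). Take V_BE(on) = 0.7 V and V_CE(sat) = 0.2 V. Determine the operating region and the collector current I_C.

saturation; I_C ≈ 2.7 mA

Assume active: I_B = (6 − 0.7)/10 = 0.53 mA, giving I_C = β·I_B = 79.5 mA.
But then V_CE = 13 − 79.5×4.7 = -361 V < V_CE(sat) = 0.2 V — impossible in the active region.
So the transistor is saturated. With V_CE = 0.2 V, I_C = (V_CC − 0.2)/R_C = 12.8/4.7 = 2.72 mA.
Check: β·I_B = 79.5 mA > I_C = 2.72 mA, confirming saturation.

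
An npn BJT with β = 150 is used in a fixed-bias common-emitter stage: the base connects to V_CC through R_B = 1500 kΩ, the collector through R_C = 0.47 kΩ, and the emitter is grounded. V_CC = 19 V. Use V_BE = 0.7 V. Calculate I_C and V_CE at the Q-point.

I_C ≈ 1.8 mA, V_CE ≈ 18 V

Base loop: V_CC = I_B·R_B + V_BE, so I_B = (19 − 0.7)/1500 kΩ = 0.0122 mA.
In the active region I_C = β·I_B = 150 × 0.0122 = 1.83 mA.
Collector loop: V_CE = V_CC − I_C·R_C = 19 − 1.83×0.47 = 18.1 V.
Since V_CE = 18.1 V > V_CE(sat) ≈ 0.2 V, the transistor is in the active region as assumed.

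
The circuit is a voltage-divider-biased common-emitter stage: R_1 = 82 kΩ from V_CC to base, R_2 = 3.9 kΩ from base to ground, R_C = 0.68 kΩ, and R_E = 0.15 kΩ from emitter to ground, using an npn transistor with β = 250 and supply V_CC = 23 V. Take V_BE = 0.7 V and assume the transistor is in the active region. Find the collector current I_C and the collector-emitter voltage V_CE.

I_C ≈ 2.1 mA, V_CE ≈ 21 V

Thevenize the base divider: V_Th = V_CC·R_2/(R_1+R_2) = 23×3.9/85.9 = 1.04 V, R_Th = R_1‖R_2 = 3.72 kΩ.
Base-emitter loop: V_Th = I_B·R_Th + V_BE + (β+1)I_B·R_E, so I_B = (1.04 − 0.7) / (3.72 + 251×0.15) = 0.00832 mA.
I_C = β·I_B = 250×0.00832 = 2.08 mA, and I_E = (β+1)I_B = 2.09 mA.
V_CE = V_CC − I_C·R_C − I_E·R_E = 23 − 2.08×0.68 − 2.09×0.15 = 21.3 V.
V_CE = 21.3 V > 0.2 V confirms active-region operation.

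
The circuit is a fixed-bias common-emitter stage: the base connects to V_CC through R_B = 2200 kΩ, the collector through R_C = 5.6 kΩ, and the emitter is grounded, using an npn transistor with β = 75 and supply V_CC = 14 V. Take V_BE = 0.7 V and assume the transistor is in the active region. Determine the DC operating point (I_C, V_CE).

Base loop: V_CC = I_B·R_B + V_BE, so I_B = (14 − 0.7)/2200 kΩ = 0.00605 mA.
In the active region I_C = β·I_B = 75 × 0.00605 = 0.453 mA.
Collector loop: V_CE = V_CC − I_C·R_C = 14 − 0.453×5.6 = 11.5 V.
Since V_CE = 11.5 V > V_CE(sat) ≈ 0.2 V, the transistor is in the active region as assumed.

I_C ≈ 0.45 mA, V_CE ≈ 11 V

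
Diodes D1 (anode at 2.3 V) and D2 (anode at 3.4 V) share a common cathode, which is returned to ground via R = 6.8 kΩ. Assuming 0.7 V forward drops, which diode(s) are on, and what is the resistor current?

Only D2 conducts; I_R ≈ 0.4 mA

Assume both conduct. Then node N would need to be at both 2.3−0.7 = 1.6 V and 3.4−0.7 = 2.7 V, which is impossible.
Assume only D2 conducts: V_N = 3.4 − 0.7 = 2.7 V, so I_R = 2.7/6.8 = 0.397 mA.
Check D1: its anode-to-cathode voltage is 2.3 − 2.7 = -0.4 V < 0.7 V, so it is off. The assumption is consistent.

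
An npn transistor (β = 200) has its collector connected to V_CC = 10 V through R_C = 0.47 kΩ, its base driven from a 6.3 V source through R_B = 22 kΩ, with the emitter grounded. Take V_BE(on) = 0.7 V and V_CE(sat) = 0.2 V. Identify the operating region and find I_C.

Assume active: I_B = (6.3 − 0.7)/22 = 0.255 mA, giving I_C = β·I_B = 50.9 mA.
But then V_CE = 10 − 50.9×0.47 = -13.9 V < V_CE(sat) = 0.2 V — impossible in the active region.
So the transistor is saturated. With V_CE = 0.2 V, I_C = (V_CC − 0.2)/R_C = 9.8/0.47 = 20.9 mA.
Check: β·I_B = 50.9 mA > I_C = 20.9 mA, confirming saturation.

saturation; I_C ≈ 21 mA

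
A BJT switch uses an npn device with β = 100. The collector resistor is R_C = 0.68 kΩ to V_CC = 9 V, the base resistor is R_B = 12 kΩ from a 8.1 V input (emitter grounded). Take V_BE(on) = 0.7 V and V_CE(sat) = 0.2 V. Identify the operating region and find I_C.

Assume active: I_B = (8.1 − 0.7)/12 = 0.617 mA, giving I_C = β·I_B = 61.7 mA.
But then V_CE = 9 − 61.7×0.68 = -32.9 V < V_CE(sat) = 0.2 V — impossible in the active region.
So the transistor is saturated. With V_CE = 0.2 V, I_C = (V_CC − 0.2)/R_C = 8.8/0.68 = 12.9 mA.
Check: β·I_B = 61.7 mA > I_C = 12.9 mA, confirming saturation.

saturation; I_C ≈ 13 mA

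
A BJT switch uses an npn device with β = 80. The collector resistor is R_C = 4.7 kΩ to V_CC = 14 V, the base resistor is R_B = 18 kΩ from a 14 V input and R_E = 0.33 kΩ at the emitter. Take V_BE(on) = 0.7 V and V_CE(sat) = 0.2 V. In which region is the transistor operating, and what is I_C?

Assume active: I_B = (14 − 0.7)/(18 + 81×0.33) = 0.297 mA, I_C = β·I_B = 23.8 mA.
Then V_CE = 14 − 23.8×4.7 − 24.1×0.33 = -106 V < 0.2 V — the active assumption fails.
Re-solve with V_CE = 0.2 V. KCL at the emitter: V_E/R_E = (V_BB−0.7−V_E)/R_B + (V_CC−0.2−V_E)/R_C, giving V_E = 1.11 V.
I_C = (V_CC − 0.2 − V_E)/R_C = (13.8 − 1.11)/4.7 = 2.7 mA.
Check: I_B = (13.3 − 1.11)/18 = 0.677 mA, and β·I_B = 54.2 mA > I_C, confirming saturation.

saturation; I_C ≈ 2.7 mA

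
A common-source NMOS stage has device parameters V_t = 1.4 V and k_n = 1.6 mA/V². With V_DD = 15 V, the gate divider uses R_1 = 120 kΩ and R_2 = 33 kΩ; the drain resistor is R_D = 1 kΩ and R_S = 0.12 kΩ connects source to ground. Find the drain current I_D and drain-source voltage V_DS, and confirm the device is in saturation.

I_D ≈ 2 mA, V_DS ≈ 13 V

V_G = V_DD·R_2/(R_1+R_2) = 15×33/153 = 3.24 V.
Assume saturation: I_D = (k_n/2)(V_GS − V_t)² with V_GS = V_G − I_D·R_S = 3.24 − 0.12·I_D.
Substituting gives 0.0115·I_D² − 1.35·I_D + 2.69 = 0, with roots I_D = 2.03 or 115 mA.
The root I_D = 115 mA gives V_GS = -10.6 V ≤ V_t, so take I_D = 2.03 mA.
Then V_GS = 2.99 V and V_DS = V_DD − I_D(R_D+R_S) = 15 − 2.03×1.12 = 12.7 V.
Saturation requires V_DS ≥ V_GS − V_t = 1.59 V; 12.7 ≥ 1.59 ✓.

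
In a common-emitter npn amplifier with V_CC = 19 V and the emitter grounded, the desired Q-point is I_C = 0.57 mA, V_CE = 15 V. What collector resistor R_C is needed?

Collector loop: V_CC = I_C·R_C + V_CE.
R_C = (V_CC − V_CE)/I_C = (19 − 15)/0.57 = 7.02 kΩ.

R_C ≈ 7 kΩ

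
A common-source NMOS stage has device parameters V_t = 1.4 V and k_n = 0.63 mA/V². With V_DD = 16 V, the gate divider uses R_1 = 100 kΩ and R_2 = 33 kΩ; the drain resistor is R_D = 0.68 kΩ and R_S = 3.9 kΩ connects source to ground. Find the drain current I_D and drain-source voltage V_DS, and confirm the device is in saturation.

I_D ≈ 0.38 mA, V_DS ≈ 14 V

V_G = V_DD·R_2/(R_1+R_2) = 16×33/133 = 3.97 V.
Assume saturation: I_D = (k_n/2)(V_GS − V_t)² with V_GS = V_G − I_D·R_S = 3.97 − 3.9·I_D.
Substituting gives 4.79·I_D² − 7.31·I_D + 2.08 = 0, with roots I_D = 0.378 or 1.15 mA.
The root I_D = 1.15 mA gives V_GS = -0.51 V ≤ V_t, so take I_D = 0.378 mA.
Then V_GS = 2.5 V and V_DS = V_DD − I_D(R_D+R_S) = 16 − 0.378×4.58 = 14.3 V.
Saturation requires V_DS ≥ V_GS − V_t = 1.1 V; 14.3 ≥ 1.1 ✓.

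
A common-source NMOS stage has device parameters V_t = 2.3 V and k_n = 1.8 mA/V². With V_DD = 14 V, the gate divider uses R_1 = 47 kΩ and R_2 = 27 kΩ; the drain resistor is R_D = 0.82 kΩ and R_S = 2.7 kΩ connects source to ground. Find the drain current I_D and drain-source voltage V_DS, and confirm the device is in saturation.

I_D ≈ 0.71 mA, V_DS ≈ 11 V

V_G = V_DD·R_2/(R_1+R_2) = 14×27/74 = 5.11 V.
Assume saturation: I_D = (k_n/2)(V_GS − V_t)² with V_GS = V_G − I_D·R_S = 5.11 − 2.7·I_D.
Substituting gives 6.56·I_D² − 14.6·I_D + 7.1 = 0, with roots I_D = 0.711 or 1.52 mA.
The root I_D = 1.52 mA gives V_GS = 1 V ≤ V_t, so take I_D = 0.711 mA.
Then V_GS = 3.19 V and V_DS = V_DD − I_D(R_D+R_S) = 14 − 0.711×3.52 = 11.5 V.
Saturation requires V_DS ≥ V_GS − V_t = 0.889 V; 11.5 ≥ 0.889 ✓.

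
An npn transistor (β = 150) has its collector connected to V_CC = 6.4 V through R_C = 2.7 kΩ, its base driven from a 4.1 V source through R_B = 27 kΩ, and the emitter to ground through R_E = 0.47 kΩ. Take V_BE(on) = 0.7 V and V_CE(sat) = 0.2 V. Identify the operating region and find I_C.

Assume active: I_B = (4.1 − 0.7)/(27 + 151×0.47) = 0.0347 mA, I_C = β·I_B = 5.21 mA.
Then V_CE = 6.4 − 5.21×2.7 − 5.24×0.47 = -10.1 V < 0.2 V — the active assumption fails.
Re-solve with V_CE = 0.2 V. KCL at the emitter: V_E/R_E = (V_BB−0.7−V_E)/R_B + (V_CC−0.2−V_E)/R_C, giving V_E = 0.955 V.
I_C = (V_CC − 0.2 − V_E)/R_C = (6.2 − 0.955)/2.7 = 1.94 mA.
Check: I_B = (3.4 − 0.955)/27 = 0.0905 mA, and β·I_B = 13.6 mA > I_C, confirming saturation.

saturation; I_C ≈ 1.9 mA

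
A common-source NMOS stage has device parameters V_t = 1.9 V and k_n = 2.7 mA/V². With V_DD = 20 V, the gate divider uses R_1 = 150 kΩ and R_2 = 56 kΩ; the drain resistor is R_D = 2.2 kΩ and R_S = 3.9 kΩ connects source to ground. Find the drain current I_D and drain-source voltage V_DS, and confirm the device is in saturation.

I_D ≈ 0.72 mA, V_DS ≈ 16 V

V_G = V_DD·R_2/(R_1+R_2) = 20×56/206 = 5.44 V.
Assume saturation: I_D = (k_n/2)(V_GS − V_t)² with V_GS = V_G − I_D·R_S = 5.44 − 3.9·I_D.
Substituting gives 20.5·I_D² − 38.2·I_D + 16.9 = 0, with roots I_D = 0.72 or 1.14 mA.
The root I_D = 1.14 mA gives V_GS = 0.98 V ≤ V_t, so take I_D = 0.72 mA.
Then V_GS = 2.63 V and V_DS = V_DD − I_D(R_D+R_S) = 20 − 0.72×6.1 = 15.6 V.
Saturation requires V_DS ≥ V_GS − V_t = 0.73 V; 15.6 ≥ 0.73 ✓.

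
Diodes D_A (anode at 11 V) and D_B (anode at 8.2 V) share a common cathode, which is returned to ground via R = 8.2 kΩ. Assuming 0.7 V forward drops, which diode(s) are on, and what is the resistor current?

Only D_A conducts; I_R ≈ 1.3 mA

Assume both conduct. Then node N would need to be at both 11−0.7 = 10.3 V and 8.2−0.7 = 7.5 V, which is impossible.
Assume only D_A conducts: V_N = 11 − 0.7 = 10.3 V, so I_R = 10.3/8.2 = 1.26 mA.
Check D_B: its anode-to-cathode voltage is 8.2 − 10.3 = -2.1 V < 0.7 V, so it is off. The assumption is consistent.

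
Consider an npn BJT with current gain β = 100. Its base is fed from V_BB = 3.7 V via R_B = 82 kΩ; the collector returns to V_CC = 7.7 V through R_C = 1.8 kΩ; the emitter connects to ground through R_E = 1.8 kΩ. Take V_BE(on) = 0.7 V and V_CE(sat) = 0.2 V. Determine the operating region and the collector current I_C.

active; I_C ≈ 1.1 mA

Assume active. Base-emitter loop: I_B = (V_BB − V_BE)/(R_B + (β+1)R_E) = (3.7 − 0.7)/(82 + 101×1.8) = 0.0114 mA.
I_C = β·I_B = 100×0.0114 = 1.14 mA.
V_CE = V_CC − I_C·R_C − I_E·R_E = 7.7 − 1.14×1.8 − 1.15×1.8 = 3.59 V > V_CE(sat), so the active-region assumption holds.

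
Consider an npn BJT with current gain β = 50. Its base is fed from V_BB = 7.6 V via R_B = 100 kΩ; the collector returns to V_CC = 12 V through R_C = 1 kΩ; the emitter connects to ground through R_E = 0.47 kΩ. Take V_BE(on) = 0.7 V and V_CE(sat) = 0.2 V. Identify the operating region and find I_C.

Assume active. Base-emitter loop: I_B = (V_BB − V_BE)/(R_B + (β+1)R_E) = (7.6 − 0.7)/(100 + 51×0.47) = 0.0557 mA.
I_C = β·I_B = 50×0.0557 = 2.78 mA.
V_CE = V_CC − I_C·R_C − I_E·R_E = 12 − 2.78×1 − 2.84×0.47 = 7.88 V > V_CE(sat), so the active-region assumption holds.

active; I_C ≈ 2.8 mA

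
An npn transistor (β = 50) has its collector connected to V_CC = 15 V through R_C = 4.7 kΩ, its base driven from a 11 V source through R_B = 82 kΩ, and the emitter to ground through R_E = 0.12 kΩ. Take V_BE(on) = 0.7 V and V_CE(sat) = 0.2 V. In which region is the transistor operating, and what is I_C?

Assume active: I_B = (11 − 0.7)/(82 + 51×0.12) = 0.117 mA, I_C = β·I_B = 5.84 mA.
Then V_CE = 15 − 5.84×4.7 − 5.96×0.12 = -13.2 V < 0.2 V — the active assumption fails.
Re-solve with V_CE = 0.2 V. KCL at the emitter: V_E/R_E = (V_BB−0.7−V_E)/R_B + (V_CC−0.2−V_E)/R_C, giving V_E = 0.383 V.
I_C = (V_CC − 0.2 − V_E)/R_C = (14.8 − 0.383)/4.7 = 3.07 mA.
Check: I_B = (10.3 − 0.383)/82 = 0.121 mA, and β·I_B = 6.05 mA > I_C, confirming saturation.

saturation; I_C ≈ 3.1 mA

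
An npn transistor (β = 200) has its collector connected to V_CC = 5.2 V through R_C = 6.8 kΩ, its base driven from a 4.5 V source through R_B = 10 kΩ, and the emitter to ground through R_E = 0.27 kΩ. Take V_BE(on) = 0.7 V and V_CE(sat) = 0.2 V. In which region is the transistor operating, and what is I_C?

saturation; I_C ≈ 0.69 mA

Assume active: I_B = (4.5 − 0.7)/(10 + 201×0.27) = 0.0591 mA, I_C = β·I_B = 11.8 mA.
Then V_CE = 5.2 − 11.8×6.8 − 11.9×0.27 = -78.4 V < 0.2 V — the active assumption fails.
Re-solve with V_CE = 0.2 V. KCL at the emitter: V_E/R_E = (V_BB−0.7−V_E)/R_B + (V_CC−0.2−V_E)/R_C, giving V_E = 0.282 V.
I_C = (V_CC − 0.2 − V_E)/R_C = (5 − 0.282)/6.8 = 0.694 mA.
Check: I_B = (3.8 − 0.282)/10 = 0.352 mA, and β·I_B = 70.4 mA > I_C, confirming saturation.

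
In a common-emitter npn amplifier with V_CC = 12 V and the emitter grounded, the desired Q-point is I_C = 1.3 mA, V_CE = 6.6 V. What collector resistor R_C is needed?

R_C ≈ 4.2 kΩ

Collector loop: V_CC = I_C·R_C + V_CE.
R_C = (V_CC − V_CE)/I_C = (12 − 6.6)/1.3 = 4.15 kΩ.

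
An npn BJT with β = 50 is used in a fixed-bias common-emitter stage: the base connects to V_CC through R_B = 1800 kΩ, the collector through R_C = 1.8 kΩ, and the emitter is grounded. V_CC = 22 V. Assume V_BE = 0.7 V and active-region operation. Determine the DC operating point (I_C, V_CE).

Base loop: V_CC = I_B·R_B + V_BE, so I_B = (22 − 0.7)/1800 kΩ = 0.0118 mA.
In the active region I_C = β·I_B = 50 × 0.0118 = 0.592 mA.
Collector loop: V_CE = V_CC − I_C·R_C = 22 − 0.592×1.8 = 20.9 V.
Since V_CE = 20.9 V > V_CE(sat) ≈ 0.2 V, the transistor is in the active region as assumed.

I_C ≈ 0.59 mA, V_CE ≈ 21 V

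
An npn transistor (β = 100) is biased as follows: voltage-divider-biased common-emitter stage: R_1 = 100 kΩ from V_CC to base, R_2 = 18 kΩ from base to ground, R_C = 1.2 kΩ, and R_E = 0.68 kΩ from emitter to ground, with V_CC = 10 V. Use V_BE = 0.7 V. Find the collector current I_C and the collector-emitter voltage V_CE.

Thevenize the base divider: V_Th = V_CC·R_2/(R_1+R_2) = 10×18/118 = 1.53 V, R_Th = R_1‖R_2 = 15.3 kΩ.
Base-emitter loop: V_Th = I_B·R_Th + V_BE + (β+1)I_B·R_E, so I_B = (1.53 − 0.7) / (15.3 + 101×0.68) = 0.00983 mA.
I_C = β·I_B = 100×0.00983 = 0.983 mA, and I_E = (β+1)I_B = 0.993 mA.
V_CE = V_CC − I_C·R_C − I_E·R_E = 10 − 0.983×1.2 − 0.993×0.68 = 8.14 V.
V_CE = 8.14 V > 0.2 V confirms active-region operation.

I_C ≈ 0.98 mA, V_CE ≈ 8.1 V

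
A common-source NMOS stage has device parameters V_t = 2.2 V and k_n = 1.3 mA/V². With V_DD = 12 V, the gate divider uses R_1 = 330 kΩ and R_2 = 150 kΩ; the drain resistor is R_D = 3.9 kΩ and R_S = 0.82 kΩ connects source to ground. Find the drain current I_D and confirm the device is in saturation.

V_G = V_DD·R_2/(R_1+R_2) = 12×150/480 = 3.75 V.
Assume saturation: I_D = (k_n/2)(V_GS − V_t)² with V_GS = V_G − I_D·R_S = 3.75 − 0.82·I_D.
Substituting gives 0.437·I_D² − 2.65·I_D + 1.56 = 0, with roots I_D = 0.661 or 5.41 mA.
The root I_D = 5.41 mA gives V_GS = -0.684 V ≤ V_t, so take I_D = 0.661 mA.
Then V_GS = 3.21 V and V_DS = V_DD − I_D(R_D+R_S) = 12 − 0.661×4.72 = 8.88 V.
Saturation requires V_DS ≥ V_GS − V_t = 1.01 V; 8.88 ≥ 1.01 ✓.

I_D ≈ 0.66 mA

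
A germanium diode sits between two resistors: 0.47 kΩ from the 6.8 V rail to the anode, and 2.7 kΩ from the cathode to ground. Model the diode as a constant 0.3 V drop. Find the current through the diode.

The two resistors are in series with the diode, so KVL gives 6.8 = I·0.47 + 0.3 + I·2.7.
I = (6.8 − 0.3) / (0.47 + 2.7) kΩ = 6.5 / 3.17 = 2.05 mA.

I ≈ 2.1 mA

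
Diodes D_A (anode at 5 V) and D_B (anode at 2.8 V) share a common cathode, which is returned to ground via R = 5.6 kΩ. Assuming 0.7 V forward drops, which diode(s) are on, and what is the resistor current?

Only D_A conducts; I_R ≈ 0.77 mA

Assume both conduct. Then node N would need to be at both 5−0.7 = 4.3 V and 2.8−0.7 = 2.1 V, which is impossible.
Assume only D_A conducts: V_N = 5 − 0.7 = 4.3 V, so I_R = 4.3/5.6 = 0.768 mA.
Check D_B: its anode-to-cathode voltage is 2.8 − 4.3 = -1.5 V < 0.7 V, so it is off. The assumption is consistent.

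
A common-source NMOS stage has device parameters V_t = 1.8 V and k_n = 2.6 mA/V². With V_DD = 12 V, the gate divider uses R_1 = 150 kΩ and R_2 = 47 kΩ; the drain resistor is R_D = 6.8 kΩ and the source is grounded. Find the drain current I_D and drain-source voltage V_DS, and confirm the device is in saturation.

V_G = V_DD·R_2/(R_1+R_2) = 12×47/197 = 2.86 V. With the source grounded, V_GS = V_G = 2.86 V.
Assume saturation: I_D = (k_n/2)(V_GS − V_t)² = (2.6/2)×(2.86 − 1.8)² = 1.3×1.06² = 1.47 mA.
V_DS = V_DD − I_D·R_D = 12 − 1.47×6.8 = 2.01 V.
Saturation requires V_DS ≥ V_GS − V_t = 1.06 V; 2.01 ≥ 1.06 ✓.

I_D ≈ 1.5 mA, V_DS ≈ 2 V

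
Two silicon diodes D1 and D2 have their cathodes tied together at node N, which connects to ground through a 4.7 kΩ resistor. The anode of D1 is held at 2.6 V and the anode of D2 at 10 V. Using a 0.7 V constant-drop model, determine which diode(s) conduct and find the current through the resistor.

Assume both conduct. Then node N would need to be at both 2.6−0.7 = 1.9 V and 10−0.7 = 9.3 V, which is impossible.
Assume only D2 conducts: V_N = 10 − 0.7 = 9.3 V, so I_R = 9.3/4.7 = 1.98 mA.
Check D1: its anode-to-cathode voltage is 2.6 − 9.3 = -6.7 V < 0.7 V, so it is off. The assumption is consistent.

Only D2 conducts; I_R ≈ 2 mA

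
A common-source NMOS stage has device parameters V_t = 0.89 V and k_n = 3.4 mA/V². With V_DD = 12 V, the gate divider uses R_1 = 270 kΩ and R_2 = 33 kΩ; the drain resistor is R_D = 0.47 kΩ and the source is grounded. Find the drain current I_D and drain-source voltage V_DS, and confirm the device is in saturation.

V_G = V_DD·R_2/(R_1+R_2) = 12×33/303 = 1.31 V. With the source grounded, V_GS = V_G = 1.31 V.
Assume saturation: I_D = (k_n/2)(V_GS − V_t)² = (3.4/2)×(1.31 − 0.89)² = 1.7×0.417² = 0.296 mA.
V_DS = V_DD − I_D·R_D = 12 − 0.296×0.47 = 11.9 V.
Saturation requires V_DS ≥ V_GS − V_t = 0.417 V; 11.9 ≥ 0.417 ✓.

I_D ≈ 0.3 mA, V_DS ≈ 12 V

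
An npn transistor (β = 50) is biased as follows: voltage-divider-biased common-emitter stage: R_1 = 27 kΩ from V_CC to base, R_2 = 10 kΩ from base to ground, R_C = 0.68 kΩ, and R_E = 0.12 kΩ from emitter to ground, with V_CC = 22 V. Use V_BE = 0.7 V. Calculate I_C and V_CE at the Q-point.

I_C ≈ 20 mA, V_CE ≈ 6.3 V

Thevenize the base divider: V_Th = V_CC·R_2/(R_1+R_2) = 22×10/37 = 5.95 V, R_Th = R_1‖R_2 = 7.3 kΩ.
Base-emitter loop: V_Th = I_B·R_Th + V_BE + (β+1)I_B·R_E, so I_B = (5.95 − 0.7) / (7.3 + 51×0.12) = 0.391 mA.
I_C = β·I_B = 50×0.391 = 19.5 mA, and I_E = (β+1)I_B = 19.9 mA.
V_CE = V_CC − I_C·R_C − I_E·R_E = 22 − 19.5×0.68 − 19.9×0.12 = 6.31 V.
V_CE = 6.31 V > 0.2 V confirms active-region operation.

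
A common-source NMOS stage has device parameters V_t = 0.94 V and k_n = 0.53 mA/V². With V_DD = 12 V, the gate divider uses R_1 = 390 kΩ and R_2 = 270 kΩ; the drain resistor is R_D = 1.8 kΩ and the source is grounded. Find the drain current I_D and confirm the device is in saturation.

V_G = V_DD·R_2/(R_1+R_2) = 12×270/660 = 4.91 V. With the source grounded, V_GS = V_G = 4.91 V.
Assume saturation: I_D = (k_n/2)(V_GS − V_t)² = (0.53/2)×(4.91 − 0.94)² = 0.265×3.97² = 4.17 mA.
V_DS = V_DD − I_D·R_D = 12 − 4.17×1.8 = 4.49 V.
Saturation requires V_DS ≥ V_GS − V_t = 3.97 V; 4.49 ≥ 3.97 ✓.

I_D ≈ 4.2 mA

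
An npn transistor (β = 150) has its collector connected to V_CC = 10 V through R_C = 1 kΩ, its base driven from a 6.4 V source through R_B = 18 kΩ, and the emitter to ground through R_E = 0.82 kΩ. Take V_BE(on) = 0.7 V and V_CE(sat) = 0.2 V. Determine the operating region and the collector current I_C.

Assume active: I_B = (6.4 − 0.7)/(18 + 151×0.82) = 0.0402 mA, I_C = β·I_B = 6.03 mA.
Then V_CE = 10 − 6.03×1 − 6.07×0.82 = -1.01 V < 0.2 V — the active assumption fails.
Re-solve with V_CE = 0.2 V. KCL at the emitter: V_E/R_E = (V_BB−0.7−V_E)/R_B + (V_CC−0.2−V_E)/R_C, giving V_E = 4.45 V.
I_C = (V_CC − 0.2 − V_E)/R_C = (9.8 − 4.45)/1 = 5.35 mA.
Check: I_B = (5.7 − 4.45)/18 = 0.0696 mA, and β·I_B = 10.4 mA > I_C, confirming saturation.

saturation; I_C ≈ 5.4 mA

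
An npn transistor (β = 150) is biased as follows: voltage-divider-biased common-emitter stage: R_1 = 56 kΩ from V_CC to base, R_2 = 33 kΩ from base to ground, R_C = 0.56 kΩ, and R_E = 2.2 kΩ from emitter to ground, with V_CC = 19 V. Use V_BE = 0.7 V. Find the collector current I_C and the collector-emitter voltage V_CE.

I_C ≈ 2.7 mA, V_CE ≈ 12 V

Thevenize the base divider: V_Th = V_CC·R_2/(R_1+R_2) = 19×33/89 = 7.04 V, R_Th = R_1‖R_2 = 20.8 kΩ.
Base-emitter loop: V_Th = I_B·R_Th + V_BE + (β+1)I_B·R_E, so I_B = (7.04 − 0.7) / (20.8 + 151×2.2) = 0.018 mA.
I_C = β·I_B = 150×0.018 = 2.7 mA, and I_E = (β+1)I_B = 2.71 mA.
V_CE = V_CC − I_C·R_C − I_E·R_E = 19 − 2.7×0.56 − 2.71×2.2 = 11.5 V.
V_CE = 11.5 V > 0.2 V confirms active-region operation.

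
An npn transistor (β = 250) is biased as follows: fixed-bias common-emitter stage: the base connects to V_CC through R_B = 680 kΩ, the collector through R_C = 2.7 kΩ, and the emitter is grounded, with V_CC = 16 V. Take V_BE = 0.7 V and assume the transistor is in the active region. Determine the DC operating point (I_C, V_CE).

I_C ≈ 5.6 mA, V_CE ≈ 0.81 V

Base loop: V_CC = I_B·R_B + V_BE, so I_B = (16 − 0.7)/680 kΩ = 0.0225 mA.
In the active region I_C = β·I_B = 250 × 0.0225 = 5.63 mA.
Collector loop: V_CE = V_CC − I_C·R_C = 16 − 5.63×2.7 = 0.812 V.
Since V_CE = 0.812 V > V_CE(sat) ≈ 0.2 V, the transistor is in the active region as assumed.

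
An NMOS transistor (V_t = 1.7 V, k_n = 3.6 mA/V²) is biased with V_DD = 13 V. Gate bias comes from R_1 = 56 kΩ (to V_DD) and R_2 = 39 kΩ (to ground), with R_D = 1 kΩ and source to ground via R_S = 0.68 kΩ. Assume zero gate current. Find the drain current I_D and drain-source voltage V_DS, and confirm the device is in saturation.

V_G = V_DD·R_2/(R_1+R_2) = 13×39/95 = 5.34 V.
Assume saturation: I_D = (k_n/2)(V_GS − V_t)² with V_GS = V_G − I_D·R_S = 5.34 − 0.68·I_D.
Substituting gives 0.832·I_D² − 9.9·I_D + 23.8 = 0, with roots I_D = 3.34 or 8.55 mA.
The root I_D = 8.55 mA gives V_GS = -0.48 V ≤ V_t, so take I_D = 3.34 mA.
Then V_GS = 3.06 V and V_DS = V_DD − I_D(R_D+R_S) = 13 − 3.34×1.68 = 7.38 V.
Saturation requires V_DS ≥ V_GS − V_t = 1.36 V; 7.38 ≥ 1.36 ✓.

I_D ≈ 3.3 mA, V_DS ≈ 7.4 V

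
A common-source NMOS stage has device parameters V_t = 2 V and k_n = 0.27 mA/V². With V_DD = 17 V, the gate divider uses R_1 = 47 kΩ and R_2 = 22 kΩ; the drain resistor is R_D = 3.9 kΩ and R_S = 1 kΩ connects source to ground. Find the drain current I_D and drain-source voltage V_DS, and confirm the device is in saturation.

V_G = V_DD·R_2/(R_1+R_2) = 17×22/69 = 5.42 V.
Assume saturation: I_D = (k_n/2)(V_GS − V_t)² with V_GS = V_G − I_D·R_S = 5.42 − 1·I_D.
Substituting gives 0.135·I_D² − 1.92·I_D + 1.58 = 0, with roots I_D = 0.875 or 13.4 mA.
The root I_D = 13.4 mA gives V_GS = -7.95 V ≤ V_t, so take I_D = 0.875 mA.
Then V_GS = 4.55 V and V_DS = V_DD − I_D(R_D+R_S) = 17 − 0.875×4.9 = 12.7 V.
Saturation requires V_DS ≥ V_GS − V_t = 2.55 V; 12.7 ≥ 2.55 ✓.

I_D ≈ 0.87 mA, V_DS ≈ 13 V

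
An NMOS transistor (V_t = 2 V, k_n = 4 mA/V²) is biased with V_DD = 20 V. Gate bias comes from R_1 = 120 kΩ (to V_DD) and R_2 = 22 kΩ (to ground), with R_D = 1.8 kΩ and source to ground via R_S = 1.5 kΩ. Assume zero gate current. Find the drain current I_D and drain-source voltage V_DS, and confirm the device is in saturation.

V_G = V_DD·R_2/(R_1+R_2) = 20×22/142 = 3.1 V.
Assume saturation: I_D = (k_n/2)(V_GS − V_t)² with V_GS = V_G − I_D·R_S = 3.1 − 1.5·I_D.
Substituting gives 4.5·I_D² − 7.59·I_D + 2.41 = 0, with roots I_D = 0.425 or 1.26 mA.
The root I_D = 1.26 mA gives V_GS = 1.21 V ≤ V_t, so take I_D = 0.425 mA.
Then V_GS = 2.46 V and V_DS = V_DD − I_D(R_D+R_S) = 20 − 0.425×3.3 = 18.6 V.
Saturation requires V_DS ≥ V_GS − V_t = 0.461 V; 18.6 ≥ 0.461 ✓.

I_D ≈ 0.43 mA, V_DS ≈ 19 V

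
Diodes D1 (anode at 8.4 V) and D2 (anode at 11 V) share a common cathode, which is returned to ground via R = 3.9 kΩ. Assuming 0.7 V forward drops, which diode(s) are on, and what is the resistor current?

Only D2 conducts; I_R ≈ 2.6 mA

Assume both conduct. Then node N would need to be at both 8.4−0.7 = 7.7 V and 11−0.7 = 10.3 V, which is impossible.
Assume only D2 conducts: V_N = 11 − 0.7 = 10.3 V, so I_R = 10.3/3.9 = 2.64 mA.
Check D1: its anode-to-cathode voltage is 8.4 − 10.3 = -1.9 V < 0.7 V, so it is off. The assumption is consistent.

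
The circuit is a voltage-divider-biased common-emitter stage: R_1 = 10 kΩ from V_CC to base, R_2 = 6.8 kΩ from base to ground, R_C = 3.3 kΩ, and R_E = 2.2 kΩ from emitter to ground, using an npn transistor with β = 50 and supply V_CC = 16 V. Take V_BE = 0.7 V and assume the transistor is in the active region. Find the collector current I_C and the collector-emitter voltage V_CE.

Thevenize the base divider: V_Th = V_CC·R_2/(R_1+R_2) = 16×6.8/16.8 = 6.48 V, R_Th = R_1‖R_2 = 4.05 kΩ.
Base-emitter loop: V_Th = I_B·R_Th + V_BE + (β+1)I_B·R_E, so I_B = (6.48 − 0.7) / (4.05 + 51×2.2) = 0.0497 mA.
I_C = β·I_B = 50×0.0497 = 2.48 mA, and I_E = (β+1)I_B = 2.53 mA.
V_CE = V_CC − I_C·R_C − I_E·R_E = 16 − 2.48×3.3 − 2.53×2.2 = 2.23 V.
V_CE = 2.23 V > 0.2 V confirms active-region operation.

I_C ≈ 2.5 mA, V_CE ≈ 2.2 V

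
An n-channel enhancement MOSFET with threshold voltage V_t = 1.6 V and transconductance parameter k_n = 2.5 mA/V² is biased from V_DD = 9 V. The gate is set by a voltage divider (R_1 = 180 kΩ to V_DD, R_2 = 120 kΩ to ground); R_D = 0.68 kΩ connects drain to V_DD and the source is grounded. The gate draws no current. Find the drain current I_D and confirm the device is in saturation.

V_G = V_DD·R_2/(R_1+R_2) = 9×120/300 = 3.6 V. With the source grounded, V_GS = V_G = 3.6 V.
Assume saturation: I_D = (k_n/2)(V_GS − V_t)² = (2.5/2)×(3.6 − 1.6)² = 1.25×2² = 5 mA.
V_DS = V_DD − I_D·R_D = 9 − 5×0.68 = 5.6 V.
Saturation requires V_DS ≥ V_GS − V_t = 2 V; 5.6 ≥ 2 ✓.

I_D ≈ 5 mA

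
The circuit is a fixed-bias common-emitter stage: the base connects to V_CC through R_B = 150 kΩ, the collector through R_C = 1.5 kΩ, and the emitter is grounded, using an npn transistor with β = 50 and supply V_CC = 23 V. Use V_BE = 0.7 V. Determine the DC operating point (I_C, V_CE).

I_C ≈ 7.4 mA, V_CE ≈ 12 V

Base loop: V_CC = I_B·R_B + V_BE, so I_B = (23 − 0.7)/150 kΩ = 0.149 mA.
In the active region I_C = β·I_B = 50 × 0.149 = 7.43 mA.
Collector loop: V_CE = V_CC − I_C·R_C = 23 − 7.43×1.5 = 11.8 V.
Since V_CE = 11.8 V > V_CE(sat) ≈ 0.2 V, the transistor is in the active region as assumed.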